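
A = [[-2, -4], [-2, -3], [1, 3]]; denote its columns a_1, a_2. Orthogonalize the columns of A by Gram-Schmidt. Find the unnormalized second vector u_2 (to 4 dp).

u_2 = (-0.2222, 0.7778, 1.1111)

q_1 = a_1/‖a_1‖ = (-2, -2, 1)/3.0000 = (-0.6667, -0.6667, 0.3333).
r_{12} = q_1·a_2 = 5.6667.
u_2 = a_2 − 5.6667·q_1 = (-0.2222, 0.7778, 1.1111).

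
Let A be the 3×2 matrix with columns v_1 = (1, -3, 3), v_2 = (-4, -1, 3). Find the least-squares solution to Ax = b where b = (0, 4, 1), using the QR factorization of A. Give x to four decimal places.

v_1 = (1, -3, 3); ‖v_1‖ = 4.3589, so q_1 = (0.2294, -0.6882, 0.6882).
q_1·v_2 = 0.2294·(-4) + (-0.6882)·(-1) + 0.6882·3 = 1.8353.
u_2 = v_2 − 1.8353·q_1 = (-4.4211, 0.2632, 1.7368).
‖u_2‖ = 4.7573, so q_2 = (-0.9293, 0.0553, 0.3651).
Qᵀb = (-2.0647, 0.5864).
Back-substitute: x_2 = 0.5864/4.7573 = 0.1233.
x_1 = (-2.0647 − 1.8353·0.1233)/4.3589 = -0.5256.

x = (-0.5256, 0.1233)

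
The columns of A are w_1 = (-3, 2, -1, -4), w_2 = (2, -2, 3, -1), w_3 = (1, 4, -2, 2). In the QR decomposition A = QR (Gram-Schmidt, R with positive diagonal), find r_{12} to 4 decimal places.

r_{12} = -1.6432

w_1 = (-3, 2, -1, -4); ‖w_1‖ = 5.4772, so e_1 = (-0.5477, 0.3651, -0.1826, -0.7303).
r_{12} = e_1·w_2 = -1.6432.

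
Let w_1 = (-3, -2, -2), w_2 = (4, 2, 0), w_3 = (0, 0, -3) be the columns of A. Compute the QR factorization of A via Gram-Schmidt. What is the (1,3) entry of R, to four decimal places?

q_1 = w_1/‖w_1‖ = (-3, -2, -2)/4.1231 = (-0.7276, -0.4851, -0.4851).
r_{13} = q_1·w_3 = 1.4552.

r_{13} = 1.4552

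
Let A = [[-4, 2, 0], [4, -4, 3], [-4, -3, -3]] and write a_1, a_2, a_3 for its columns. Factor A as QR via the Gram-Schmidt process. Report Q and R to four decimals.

Q = [[-0.5774, 0.1961, 0.7926], [0.5774, -0.5883, 0.5661], [-0.5774, -0.7845, -0.2265]], R = [[6.9282, -1.7321, 3.4641], [0.0000, 5.0990, 0.5883], [0.0000, 0.0000, 2.3778]]

e_1 = a_1/‖a_1‖ = (-4, 4, -4)/6.9282 = (-0.5774, 0.5774, -0.5774).
r_{12} = e_1·a_2 = -1.7321.
u_2 = a_2 + 1.7321·e_1 = (1.0000, -3.0000, -4.0000).
‖u_2‖ = 5.0990, so e_2 = (0.1961, -0.5883, -0.7845).
r_{13} = e_1·a_3 = 3.4641; r_{23} = e_2·a_3 = 0.5883.
u_3 = a_3 − 3.4641·e_1 − 0.5883·e_2 = (1.8846, 1.3462, -0.5385).
‖u_3‖ = 2.3778, so e_3 = (0.7926, 0.5661, -0.2265).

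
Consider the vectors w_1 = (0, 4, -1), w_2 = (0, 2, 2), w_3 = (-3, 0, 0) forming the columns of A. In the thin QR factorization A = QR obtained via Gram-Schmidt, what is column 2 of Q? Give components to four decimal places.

q_2 = (0.0000, 0.2425, 0.9701)

q_1 = w_1/‖w_1‖ = (0, 4, -1)/4.1231 = (0.0000, 0.9701, -0.2425).
r_{12} = q_1·w_2 = 1.4552.
u_2 = w_2 − 1.4552·q_1 = (0.0000, 0.5882, 2.3529).
‖u_2‖ = 2.4254, so q_2 = (0.0000, 0.2425, 0.9701).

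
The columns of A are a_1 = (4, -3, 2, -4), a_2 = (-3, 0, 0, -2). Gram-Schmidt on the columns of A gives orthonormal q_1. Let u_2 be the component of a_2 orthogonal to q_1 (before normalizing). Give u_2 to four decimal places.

a_1 = (4, -3, 2, -4); ‖a_1‖ = 6.7082, so q_1 = (0.5963, -0.4472, 0.2981, -0.5963).
q_1·a_2 = 0.5963·(-3) + (-0.4472)·0 + 0.2981·0 + (-0.5963)·(-2) = -0.5963.
u_2 = a_2 + 0.5963·q_1 = (-2.6444, -0.2667, 0.1778, -2.3556).

u_2 = (-2.6444, -0.2667, 0.1778, -2.3556)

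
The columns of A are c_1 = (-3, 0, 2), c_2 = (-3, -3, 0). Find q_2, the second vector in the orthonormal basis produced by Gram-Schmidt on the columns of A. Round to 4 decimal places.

q_2 = (-0.2691, -0.8745, -0.4036)

q_1 = c_1/‖c_1‖ = (-3, 0, 2)/3.6056 = (-0.8321, 0.0000, 0.5547).
r_{12} = q_1·c_2 = 2.4962.
u_2 = c_2 − 2.4962·q_1 = (-0.9231, -3.0000, -1.3846).
‖u_2‖ = 3.4306, so q_2 = (-0.2691, -0.8745, -0.4036).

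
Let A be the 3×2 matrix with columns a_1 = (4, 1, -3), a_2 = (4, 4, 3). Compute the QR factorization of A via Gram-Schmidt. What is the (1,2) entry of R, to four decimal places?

a_1 = (4, 1, -3); ‖a_1‖ = 5.0990, so q_1 = (0.7845, 0.1961, -0.5883).
r_{12} = q_1·a_2 = 2.1573.

r_{12} = 2.1573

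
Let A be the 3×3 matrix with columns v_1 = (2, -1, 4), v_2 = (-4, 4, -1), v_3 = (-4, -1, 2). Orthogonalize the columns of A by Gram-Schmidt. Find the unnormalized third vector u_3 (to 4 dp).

u_3 = (-2.8146, -2.6270, 0.7506)

v_1 = (2, -1, 4); ‖v_1‖ = 4.5826, so e_1 = (0.4364, -0.2182, 0.8729).
e_1·v_2 = 0.4364·(-4) + (-0.2182)·4 + 0.8729·(-1) = -3.4915.
u_2 = v_2 + 3.4915·e_1 = (-2.4762, 3.2381, 2.0476).
‖u_2‖ = 4.5617, so e_2 = (-0.5428, 0.7098, 0.4489).
e_1·v_3 = 0.4364·(-4) + (-0.2182)·(-1) + 0.8729·2 = 0.2182; e_2·v_3 = (-0.5428)·(-4) + 0.7098·(-1) + 0.4489·2 = 2.3592.
u_3 = v_3 − 0.2182·e_1 − 2.3592·e_2 = (-2.8146, -2.6270, 0.7506).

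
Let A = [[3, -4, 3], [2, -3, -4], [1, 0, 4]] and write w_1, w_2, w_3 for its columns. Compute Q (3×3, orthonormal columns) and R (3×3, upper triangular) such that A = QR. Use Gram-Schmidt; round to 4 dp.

Q = [[0.8018, -0.1048, 0.5883], [0.5345, -0.3145, -0.7845], [0.2673, 0.9435, -0.1961]], R = [[3.7417, -4.8107, 1.3363], [0.0000, 1.3628, 4.7173], [0.0000, 0.0000, 4.1184]]

w_1 = (3, 2, 1); ‖w_1‖ = 3.7417, so e_1 = (0.8018, 0.5345, 0.2673).
e_1·w_2 = 0.8018·(-4) + 0.5345·(-3) + 0.2673·0 = -4.8107.
u_2 = w_2 + 4.8107·e_1 = (-0.1429, -0.4286, 1.2857).
‖u_2‖ = 1.3628, so e_2 = (-0.1048, -0.3145, 0.9435).
e_1·w_3 = 0.8018·3 + 0.5345·(-4) + 0.2673·4 = 1.3363; e_2·w_3 = (-0.1048)·3 + (-0.3145)·(-4) + 0.9435·4 = 4.7173.
u_3 = w_3 − 1.3363·e_1 − 4.7173·e_2 = (2.4231, -3.2308, -0.8077).
‖u_3‖ = 4.1184, so e_3 = (0.5883, -0.7845, -0.1961).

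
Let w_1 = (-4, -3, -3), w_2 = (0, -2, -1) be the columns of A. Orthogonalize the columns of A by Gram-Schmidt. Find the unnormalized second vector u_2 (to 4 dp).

w_1 = (-4, -3, -3); ‖w_1‖ = 5.8310, so q_1 = (-0.6860, -0.5145, -0.5145).
q_1·w_2 = (-0.6860)·0 + (-0.5145)·(-2) + (-0.5145)·(-1) = 1.5435.
u_2 = w_2 − 1.5435·q_1 = (1.0588, -1.2059, -0.2059).

u_2 = (1.0588, -1.2059, -0.2059)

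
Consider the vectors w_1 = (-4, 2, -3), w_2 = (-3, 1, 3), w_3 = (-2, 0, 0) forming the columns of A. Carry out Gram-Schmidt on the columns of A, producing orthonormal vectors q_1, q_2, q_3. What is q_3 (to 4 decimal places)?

q_3 = (-0.3924, -0.9156, -0.0872)

q_1 = w_1/‖w_1‖ = (-4, 2, -3)/5.3852 = (-0.7428, 0.3714, -0.5571).
r_{12} = q_1·w_2 = 0.9285.
u_2 = w_2 − 0.9285·q_1 = (-2.3103, 0.6552, 3.5172).
‖u_2‖ = 4.2589, so q_2 = (-0.5425, 0.1538, 0.8259).
r_{13} = q_1·w_3 = 1.4856; r_{23} = q_2·w_3 = 1.0850.
u_3 = w_3 − 1.4856·q_1 − 1.0850·q_2 = (-0.3080, -0.7186, -0.0684).
‖u_3‖ = 0.7848, so q_3 = (-0.3924, -0.9156, -0.0872).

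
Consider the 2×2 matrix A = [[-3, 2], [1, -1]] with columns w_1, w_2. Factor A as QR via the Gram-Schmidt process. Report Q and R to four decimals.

e_1 = w_1/‖w_1‖ = (-3, 1)/3.1623 = (-0.9487, 0.3162).
r_{12} = e_1·w_2 = -2.2136.
u_2 = w_2 + 2.2136·e_1 = (-0.1000, -0.3000).
‖u_2‖ = 0.3162, so e_2 = (-0.3162, -0.9487).

Q = [[-0.9487, -0.3162], [0.3162, -0.9487]], R = [[3.1623, -2.2136], [0.0000, 0.3162]]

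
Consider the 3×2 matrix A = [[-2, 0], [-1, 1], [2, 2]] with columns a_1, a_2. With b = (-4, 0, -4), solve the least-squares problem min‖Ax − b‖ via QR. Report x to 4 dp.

q_1 = a_1/‖a_1‖ = (-2, -1, 2)/3.0000 = (-0.6667, -0.3333, 0.6667).
r_{12} = q_1·a_2 = 1.0000.
u_2 = a_2 − 1.0000·q_1 = (0.6667, 1.3333, 1.3333).
‖u_2‖ = 2.0000, so q_2 = (0.3333, 0.6667, 0.6667).
Qᵀb = (0.0000, -4.0000).
Back-substitute: x_2 = -4.0000/2.0000 = -2.0000.
x_1 = (0.0000 − 1.0000·(-2.0000))/3.0000 = 0.6667.

x = (0.6667, -2.0000)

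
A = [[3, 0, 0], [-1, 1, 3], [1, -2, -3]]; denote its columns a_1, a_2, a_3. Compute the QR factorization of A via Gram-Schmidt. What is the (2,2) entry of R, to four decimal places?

r_{22} = 2.0449

a_1 = (3, -1, 1); ‖a_1‖ = 3.3166, so e_1 = (0.9045, -0.3015, 0.3015).
e_1·a_2 = 0.9045·0 + (-0.3015)·1 + 0.3015·(-2) = -0.9045.
u_2 = a_2 + 0.9045·e_1 = (0.8182, 0.7273, -1.7273).
r_{22} = ‖u_2‖ = 2.0449.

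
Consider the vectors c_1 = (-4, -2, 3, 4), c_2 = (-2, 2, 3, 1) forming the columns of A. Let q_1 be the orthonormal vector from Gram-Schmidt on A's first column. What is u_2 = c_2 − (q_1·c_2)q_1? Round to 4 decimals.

q_1 = c_1/‖c_1‖ = (-4, -2, 3, 4)/6.7082 = (-0.5963, -0.2981, 0.4472, 0.5963).
r_{12} = q_1·c_2 = 2.5342.
u_2 = c_2 − 2.5342·q_1 = (-0.4889, 2.7556, 1.8667, -0.5111).

u_2 = (-0.4889, 2.7556, 1.8667, -0.5111)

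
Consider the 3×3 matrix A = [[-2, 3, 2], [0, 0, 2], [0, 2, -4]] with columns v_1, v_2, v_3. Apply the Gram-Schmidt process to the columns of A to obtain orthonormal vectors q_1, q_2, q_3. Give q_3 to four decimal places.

q_3 = (0.0000, 1.0000, 0.0000)

v_1 = (-2, 0, 0); ‖v_1‖ = 2.0000, so q_1 = (-1.0000, 0.0000, 0.0000).
q_1·v_2 = (-1.0000)·3 + 0.0000·0 + 0.0000·2 = -3.0000.
u_2 = v_2 + 3.0000·q_1 = (0.0000, 0.0000, 2.0000).
‖u_2‖ = 2.0000, so q_2 = (0.0000, 0.0000, 1.0000).
q_1·v_3 = (-1.0000)·2 + 0.0000·2 + 0.0000·(-4) = -2.0000; q_2·v_3 = 0.0000·2 + 0.0000·2 + 1.0000·(-4) = -4.0000.
u_3 = v_3 + 2.0000·q_1 + 4.0000·q_2 = (0.0000, 2.0000, 0.0000).
‖u_3‖ = 2.0000, so q_3 = (0.0000, 1.0000, 0.0000).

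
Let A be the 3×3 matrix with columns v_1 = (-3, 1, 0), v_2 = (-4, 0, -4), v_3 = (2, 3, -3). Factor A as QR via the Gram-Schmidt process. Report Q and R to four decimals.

v_1 = (-3, 1, 0); ‖v_1‖ = 3.1623, so q_1 = (-0.9487, 0.3162, 0.0000).
q_1·v_2 = (-0.9487)·(-4) + 0.3162·0 + 0.0000·(-4) = 3.7947.
u_2 = v_2 − 3.7947·q_1 = (-0.4000, -1.2000, -4.0000).
‖u_2‖ = 4.1952, so q_2 = (-0.0953, -0.2860, -0.9535).
q_1·v_3 = (-0.9487)·2 + 0.3162·3 + 0.0000·(-3) = -0.9487; q_2·v_3 = (-0.0953)·2 + (-0.2860)·3 + (-0.9535)·(-3) = 1.8116.
u_3 = v_3 + 0.9487·q_1 − 1.8116·q_2 = (1.2727, 3.8182, -1.2727).
‖u_3‖ = 4.2212, so q_3 = (0.3015, 0.9045, -0.3015).

Q = [[-0.9487, -0.0953, 0.3015], [0.3162, -0.2860, 0.9045], [0.0000, -0.9535, -0.3015]], R = [[3.1623, 3.7947, -0.9487], [0.0000, 4.1952, 1.8116], [0.0000, 0.0000, 4.2212]]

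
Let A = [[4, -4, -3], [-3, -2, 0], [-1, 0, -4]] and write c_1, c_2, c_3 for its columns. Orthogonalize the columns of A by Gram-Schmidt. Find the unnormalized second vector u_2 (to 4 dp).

c_1 = (4, -3, -1); ‖c_1‖ = 5.0990, so q_1 = (0.7845, -0.5883, -0.1961).
q_1·c_2 = 0.7845·(-4) + (-0.5883)·(-2) + (-0.1961)·0 = -1.9612.
u_2 = c_2 + 1.9612·q_1 = (-2.4615, -3.1538, -0.3846).

u_2 = (-2.4615, -3.1538, -0.3846)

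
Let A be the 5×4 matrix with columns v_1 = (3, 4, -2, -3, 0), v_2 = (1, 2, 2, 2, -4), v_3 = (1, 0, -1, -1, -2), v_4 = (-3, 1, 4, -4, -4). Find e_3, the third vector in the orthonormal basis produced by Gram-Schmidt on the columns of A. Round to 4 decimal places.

e_1 = v_1/‖v_1‖ = (3, 4, -2, -3, 0)/6.1644 = (0.4867, 0.6489, -0.3244, -0.4867, 0.0000).
r_{12} = e_1·v_2 = 0.1622.
u_2 = v_2 − 0.1622·e_1 = (0.9211, 1.8947, 2.0526, 2.0789, -4.0000).
‖u_2‖ = 5.3827, so e_2 = (0.1711, 0.3520, 0.3813, 0.3862, -0.7431).
r_{13} = e_1·v_3 = 1.2978; r_{23} = e_2·v_3 = 0.8898.
u_3 = v_3 − 1.2978·e_1 − 0.8898·e_2 = (0.2162, -1.1553, -0.9183, -0.7121, -1.3388).
‖u_3‖ = 2.1270, so e_3 = (0.1016, -0.5432, -0.4317, -0.3348, -0.6294).

e_3 = (0.1016, -0.5432, -0.4317, -0.3348, -0.6294)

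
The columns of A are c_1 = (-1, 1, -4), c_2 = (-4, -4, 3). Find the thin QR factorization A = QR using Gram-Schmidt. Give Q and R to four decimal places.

Q = [[-0.2357, -0.8124], [0.2357, -0.5803], [-0.9428, 0.0580]], R = [[4.2426, -2.8284], [0.0000, 5.7446]]

c_1 = (-1, 1, -4); ‖c_1‖ = 4.2426, so e_1 = (-0.2357, 0.2357, -0.9428).
e_1·c_2 = (-0.2357)·(-4) + 0.2357·(-4) + (-0.9428)·3 = -2.8284.
u_2 = c_2 + 2.8284·e_1 = (-4.6667, -3.3333, 0.3333).
‖u_2‖ = 5.7446, so e_2 = (-0.8124, -0.5803, 0.0580).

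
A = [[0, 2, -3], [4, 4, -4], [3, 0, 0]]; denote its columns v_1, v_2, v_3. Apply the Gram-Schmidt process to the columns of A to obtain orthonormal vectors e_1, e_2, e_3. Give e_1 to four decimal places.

e_1 = (0.0000, 0.8000, 0.6000)

v_1 = (0, 4, 3); ‖v_1‖ = 5.0000, so e_1 = (0.0000, 0.8000, 0.6000).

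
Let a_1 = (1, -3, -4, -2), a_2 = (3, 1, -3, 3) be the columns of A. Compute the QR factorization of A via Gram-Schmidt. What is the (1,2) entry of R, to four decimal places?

r_{12} = 1.0954

a_1 = (1, -3, -4, -2); ‖a_1‖ = 5.4772, so e_1 = (0.1826, -0.5477, -0.7303, -0.3651).
r_{12} = e_1·a_2 = 1.0954.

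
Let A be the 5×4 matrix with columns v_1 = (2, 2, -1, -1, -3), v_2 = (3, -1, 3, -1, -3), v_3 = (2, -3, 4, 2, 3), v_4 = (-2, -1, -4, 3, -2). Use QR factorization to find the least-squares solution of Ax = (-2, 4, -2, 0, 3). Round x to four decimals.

x = (0.8062, -1.4506, 0.1091, -0.5076)

v_1 = (2, 2, -1, -1, -3); ‖v_1‖ = 4.3589, so q_1 = (0.4588, 0.4588, -0.2294, -0.2294, -0.6882).
q_1·v_2 = 0.4588·3 + 0.4588·(-1) + (-0.2294)·3 + (-0.2294)·(-1) + (-0.6882)·(-3) = 2.5236.
u_2 = v_2 − 2.5236·q_1 = (1.8421, -2.1579, 3.5789, -0.4211, -1.2632).
‖u_2‖ = 4.7573, so q_2 = (0.3872, -0.4536, 0.7523, -0.0885, -0.2655).
q_1·v_3 = 0.4588·2 + 0.4588·(-3) + (-0.2294)·4 + (-0.2294)·2 + (-0.6882)·3 = -3.9001; q_2·v_3 = 0.3872·2 + (-0.4536)·(-3) + 0.7523·4 + (-0.0885)·2 + (-0.2655)·3 = 4.1709.
u_3 = v_3 + 3.9001·q_1 − 4.1709·q_2 = (2.1744, 0.6814, -0.0326, 1.4744, 1.4233).
‖u_3‖ = 3.0648, so q_3 = (0.7095, 0.2223, -0.0106, 0.4811, 0.4644).
q_1·v_4 = 0.4588·(-2) + 0.4588·(-1) + (-0.2294)·(-4) + (-0.2294)·3 + (-0.6882)·(-2) = 0.2294; q_2·v_4 = 0.3872·(-2) + (-0.4536)·(-1) + 0.7523·(-4) + (-0.0885)·3 + (-0.2655)·(-2) = -3.0646; q_3·v_4 = 0.7095·(-2) + 0.2223·(-1) + (-0.0106)·(-4) + 0.4811·3 + 0.4644·(-2) = -1.0843.
u_4 = v_4 − 0.2294·q_1 + 3.0646·q_2 + 1.0843·q_3 = (-0.1493, -2.2543, -1.6534, 3.3030, -2.1523).
‖u_4‖ = 4.8353, so q_4 = (-0.0309, -0.4662, -0.3419, 0.6831, -0.4451).
Qᵀb = (-0.6882, -4.8900, 0.8848, -2.4546).
Back-substitute: x_4 = -2.4546/4.8353 = -0.5076.
x_3 = (0.8848 + 1.0843·(-0.5076))/3.0648 = 0.1091.
x_2 = (-4.8900 − 4.1709·0.1091 + 3.0646·(-0.5076))/4.7573 = -1.4506.
x_1 = (-0.6882 − 2.5236·(-1.4506) + 3.9001·0.1091 − 0.2294·(-0.5076))/4.3589 = 0.8062.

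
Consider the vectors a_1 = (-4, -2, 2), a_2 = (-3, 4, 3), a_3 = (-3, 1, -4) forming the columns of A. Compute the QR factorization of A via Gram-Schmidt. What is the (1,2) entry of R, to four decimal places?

e_1 = a_1/‖a_1‖ = (-4, -2, 2)/4.8990 = (-0.8165, -0.4082, 0.4082).
r_{12} = e_1·a_2 = 2.0412.

r_{12} = 2.0412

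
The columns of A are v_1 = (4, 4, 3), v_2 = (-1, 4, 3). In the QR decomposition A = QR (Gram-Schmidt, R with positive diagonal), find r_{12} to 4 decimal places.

r_{12} = 3.2796

v_1 = (4, 4, 3); ‖v_1‖ = 6.4031, so q_1 = (0.6247, 0.6247, 0.4685).
r_{12} = q_1·v_2 = 3.2796.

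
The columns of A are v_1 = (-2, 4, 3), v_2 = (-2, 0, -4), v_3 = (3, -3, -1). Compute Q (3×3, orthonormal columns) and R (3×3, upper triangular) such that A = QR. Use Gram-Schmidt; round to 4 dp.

Q = [[-0.3714, -0.6049, 0.7044], [0.7428, 0.2616, 0.6163], [0.5571, -0.7521, -0.3522]], R = [[5.3852, -1.4856, -3.8996], [0.0000, 4.2182, -1.8475], [0.0000, 0.0000, 0.6163]]

v_1 = (-2, 4, 3); ‖v_1‖ = 5.3852, so q_1 = (-0.3714, 0.7428, 0.5571).
q_1·v_2 = (-0.3714)·(-2) + 0.7428·0 + 0.5571·(-4) = -1.4856.
u_2 = v_2 + 1.4856·q_1 = (-2.5517, 1.1034, -3.1724).
‖u_2‖ = 4.2182, so q_2 = (-0.6049, 0.2616, -0.7521).
q_1·v_3 = (-0.3714)·3 + 0.7428·(-3) + 0.5571·(-1) = -3.8996; q_2·v_3 = (-0.6049)·3 + 0.2616·(-3) + (-0.7521)·(-1) = -1.8475.
u_3 = v_3 + 3.8996·q_1 + 1.8475·q_2 = (0.4341, 0.3798, -0.2171).
‖u_3‖ = 0.6163, so q_3 = (0.7044, 0.6163, -0.3522).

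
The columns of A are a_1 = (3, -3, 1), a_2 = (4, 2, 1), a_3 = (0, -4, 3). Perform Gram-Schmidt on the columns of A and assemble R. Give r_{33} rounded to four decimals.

r_{33} = 2.6726

a_1 = (3, -3, 1); ‖a_1‖ = 4.3589, so q_1 = (0.6882, -0.6882, 0.2294).
q_1·a_2 = 0.6882·4 + (-0.6882)·2 + 0.2294·1 = 1.6059.
u_2 = a_2 − 1.6059·q_1 = (2.8947, 3.1053, 0.6316).
‖u_2‖ = 4.2920, so q_2 = (0.6745, 0.7235, 0.1472).
q_1·a_3 = 0.6882·0 + (-0.6882)·(-4) + 0.2294·3 = 3.4412; q_2·a_3 = 0.6745·0 + 0.7235·(-4) + 0.1472·3 = -2.4526.
u_3 = a_3 − 3.4412·q_1 + 2.4526·q_2 = (-0.7143, 0.1429, 2.5714).
r_{33} = ‖u_3‖ = 2.6726.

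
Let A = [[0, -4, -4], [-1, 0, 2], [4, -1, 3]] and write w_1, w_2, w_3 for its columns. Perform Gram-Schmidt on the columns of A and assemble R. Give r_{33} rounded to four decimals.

r_{33} = 2.9051

w_1 = (0, -1, 4); ‖w_1‖ = 4.1231, so e_1 = (0.0000, -0.2425, 0.9701).
e_1·w_2 = 0.0000·(-4) + (-0.2425)·0 + 0.9701·(-1) = -0.9701.
u_2 = w_2 + 0.9701·e_1 = (-4.0000, -0.2353, -0.0588).
‖u_2‖ = 4.0073, so e_2 = (-0.9982, -0.0587, -0.0147).
e_1·w_3 = 0.0000·(-4) + (-0.2425)·2 + 0.9701·3 = 2.4254; e_2·w_3 = (-0.9982)·(-4) + (-0.0587)·2 + (-0.0147)·3 = 3.8312.
u_3 = w_3 − 2.4254·e_1 − 3.8312·e_2 = (-0.1758, 2.8132, 0.7033).
r_{33} = ‖u_3‖ = 2.9051.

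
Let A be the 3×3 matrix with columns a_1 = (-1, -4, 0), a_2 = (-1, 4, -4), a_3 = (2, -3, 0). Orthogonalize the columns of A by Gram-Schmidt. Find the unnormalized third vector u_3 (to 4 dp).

u_3 = (2.0952, -0.5238, -1.0476)

a_1 = (-1, -4, 0); ‖a_1‖ = 4.1231, so q_1 = (-0.2425, -0.9701, 0.0000).
q_1·a_2 = (-0.2425)·(-1) + (-0.9701)·4 + 0.0000·(-4) = -3.6380.
u_2 = a_2 + 3.6380·q_1 = (-1.8824, 0.4706, -4.0000).
‖u_2‖ = 4.4458, so q_2 = (-0.4234, 0.1059, -0.8997).
q_1·a_3 = (-0.2425)·2 + (-0.9701)·(-3) + 0.0000·0 = 2.4254; q_2·a_3 = (-0.4234)·2 + 0.1059·(-3) + (-0.8997)·0 = -1.1644.
u_3 = a_3 − 2.4254·q_1 + 1.1644·q_2 = (2.0952, -0.5238, -1.0476).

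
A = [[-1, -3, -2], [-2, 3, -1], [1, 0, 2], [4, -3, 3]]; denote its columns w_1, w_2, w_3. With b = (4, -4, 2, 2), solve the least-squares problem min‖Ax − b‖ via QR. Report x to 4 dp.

w_1 = (-1, -2, 1, 4); ‖w_1‖ = 4.6904, so e_1 = (-0.2132, -0.4264, 0.2132, 0.8528).
e_1·w_2 = (-0.2132)·(-3) + (-0.4264)·3 + 0.2132·0 + 0.8528·(-3) = -3.1980.
u_2 = w_2 + 3.1980·e_1 = (-3.6818, 1.6364, 0.6818, -0.2727).
‖u_2‖ = 4.0955, so e_2 = (-0.8990, 0.3996, 0.1665, -0.0666).
e_1·w_3 = (-0.2132)·(-2) + (-0.4264)·(-1) + 0.2132·2 + 0.8528·3 = 3.8376; e_2·w_3 = (-0.8990)·(-2) + 0.3996·(-1) + 0.1665·2 + (-0.0666)·3 = 1.5316.
u_3 = w_3 − 3.8376·e_1 − 1.5316·e_2 = (0.1951, 0.0244, 0.9268, -0.1707).
‖u_3‖ = 0.9627, so e_3 = (0.2027, 0.0253, 0.9627, -0.1773).
Qᵀb = (2.9848, -4.9945, 2.2801).
Back-substitute: x_3 = 2.2801/0.9627 = 2.3684.
x_2 = (-4.9945 − 1.5316·2.3684)/4.0955 = -2.1053.
x_1 = (2.9848 + 3.1980·(-2.1053) − 3.8376·2.3684)/4.6904 = -2.7368.

x = (-2.7368, -2.1053, 2.3684)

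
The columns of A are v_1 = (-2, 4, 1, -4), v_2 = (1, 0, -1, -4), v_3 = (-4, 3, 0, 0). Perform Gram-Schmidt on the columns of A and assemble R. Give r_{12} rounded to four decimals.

r_{12} = 2.1372

v_1 = (-2, 4, 1, -4); ‖v_1‖ = 6.0828, so q_1 = (-0.3288, 0.6576, 0.1644, -0.6576).
r_{12} = q_1·v_2 = 2.1372.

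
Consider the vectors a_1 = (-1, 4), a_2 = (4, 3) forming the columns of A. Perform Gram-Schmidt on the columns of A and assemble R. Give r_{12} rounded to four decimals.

a_1 = (-1, 4); ‖a_1‖ = 4.1231, so q_1 = (-0.2425, 0.9701).
r_{12} = q_1·a_2 = 1.9403.

r_{12} = 1.9403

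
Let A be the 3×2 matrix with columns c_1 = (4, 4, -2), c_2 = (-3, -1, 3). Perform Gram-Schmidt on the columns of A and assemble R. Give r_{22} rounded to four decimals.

r_{22} = 2.3570

e_1 = c_1/‖c_1‖ = (4, 4, -2)/6.0000 = (0.6667, 0.6667, -0.3333).
r_{12} = e_1·c_2 = -3.6667.
u_2 = c_2 + 3.6667·e_1 = (-0.5556, 1.4444, 1.7778).
r_{22} = ‖u_2‖ = 2.3570.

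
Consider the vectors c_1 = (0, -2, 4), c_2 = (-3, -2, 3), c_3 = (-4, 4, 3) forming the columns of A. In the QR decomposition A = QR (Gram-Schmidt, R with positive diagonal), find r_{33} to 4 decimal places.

c_1 = (0, -2, 4); ‖c_1‖ = 4.4721, so q_1 = (0.0000, -0.4472, 0.8944).
q_1·c_2 = 0.0000·(-3) + (-0.4472)·(-2) + 0.8944·3 = 3.5777.
u_2 = c_2 − 3.5777·q_1 = (-3.0000, -0.4000, -0.2000).
‖u_2‖ = 3.0332, so q_2 = (-0.9891, -0.1319, -0.0659).
q_1·c_3 = 0.0000·(-4) + (-0.4472)·4 + 0.8944·3 = 0.8944; q_2·c_3 = (-0.9891)·(-4) + (-0.1319)·4 + (-0.0659)·3 = 3.2310.
u_3 = c_3 − 0.8944·q_1 − 3.2310·q_2 = (-0.8043, 4.8261, 2.4130).
r_{33} = ‖u_3‖ = 5.4554.

r_{33} = 5.4554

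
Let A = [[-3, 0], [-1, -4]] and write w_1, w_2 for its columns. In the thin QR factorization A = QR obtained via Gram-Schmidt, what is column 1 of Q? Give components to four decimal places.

e_1 = (-0.9487, -0.3162)

w_1 = (-3, -1); ‖w_1‖ = 3.1623, so e_1 = (-0.9487, -0.3162).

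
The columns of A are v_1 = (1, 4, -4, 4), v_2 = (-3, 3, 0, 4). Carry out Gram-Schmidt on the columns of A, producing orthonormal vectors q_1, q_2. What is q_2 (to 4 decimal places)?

v_1 = (1, 4, -4, 4); ‖v_1‖ = 7.0000, so q_1 = (0.1429, 0.5714, -0.5714, 0.5714).
q_1·v_2 = 0.1429·(-3) + 0.5714·3 + (-0.5714)·0 + 0.5714·4 = 3.5714.
u_2 = v_2 − 3.5714·q_1 = (-3.5102, 0.9592, 2.0408, 1.9592).
‖u_2‖ = 4.6092, so q_2 = (-0.7616, 0.2081, 0.4428, 0.4251).

q_2 = (-0.7616, 0.2081, 0.4428, 0.4251)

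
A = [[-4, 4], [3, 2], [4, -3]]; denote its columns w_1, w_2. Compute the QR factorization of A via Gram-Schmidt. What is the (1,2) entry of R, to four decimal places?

w_1 = (-4, 3, 4); ‖w_1‖ = 6.4031, so e_1 = (-0.6247, 0.4685, 0.6247).
r_{12} = e_1·w_2 = -3.4358.

r_{12} = -3.4358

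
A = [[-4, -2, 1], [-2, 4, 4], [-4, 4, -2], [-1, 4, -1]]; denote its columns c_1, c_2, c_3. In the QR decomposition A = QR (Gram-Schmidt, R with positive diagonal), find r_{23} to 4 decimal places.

r_{23} = 0.0590

c_1 = (-4, -2, -4, -1); ‖c_1‖ = 6.0828, so e_1 = (-0.6576, -0.3288, -0.6576, -0.1644).
e_1·c_2 = (-0.6576)·(-2) + (-0.3288)·4 + (-0.6576)·4 + (-0.1644)·4 = -3.2880.
u_2 = c_2 + 3.2880·e_1 = (-4.1622, 2.9189, 1.8378, 3.4595).
‖u_2‖ = 6.4179, so e_2 = (-0.6485, 0.4548, 0.2864, 0.5390).
r_{23} = e_2·c_3 = 0.0590.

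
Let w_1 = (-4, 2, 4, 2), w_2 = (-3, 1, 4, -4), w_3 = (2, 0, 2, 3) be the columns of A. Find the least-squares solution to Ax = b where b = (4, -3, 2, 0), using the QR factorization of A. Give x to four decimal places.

w_1 = (-4, 2, 4, 2); ‖w_1‖ = 6.3246, so e_1 = (-0.6325, 0.3162, 0.6325, 0.3162).
e_1·w_2 = (-0.6325)·(-3) + 0.3162·1 + 0.6325·4 + 0.3162·(-4) = 3.4785.
u_2 = w_2 − 3.4785·e_1 = (-0.8000, -0.1000, 1.8000, -5.1000).
‖u_2‖ = 5.4681, so e_2 = (-0.1463, -0.0183, 0.3292, -0.9327).
e_1·w_3 = (-0.6325)·2 + 0.3162·0 + 0.6325·2 + 0.3162·3 = 0.9487; e_2·w_3 = (-0.1463)·2 + (-0.0183)·0 + 0.3292·2 + (-0.9327)·3 = -2.4323.
u_3 = w_3 − 0.9487·e_1 + 2.4323·e_2 = (2.2441, -0.3445, 2.2007, 0.4314).
‖u_3‖ = 3.1912, so e_3 = (0.7032, -0.1079, 0.6896, 0.1352).
Qᵀb = (-2.2136, 0.1280, 4.5159).
Back-substitute: x_3 = 4.5159/3.1912 = 1.4151.
x_2 = (0.1280 + 2.4323·1.4151)/5.4681 = 0.6529.
x_1 = (-2.2136 − 3.4785·0.6529 − 0.9487·1.4151)/6.3246 = -0.9213.

x = (-0.9213, 0.6529, 1.4151)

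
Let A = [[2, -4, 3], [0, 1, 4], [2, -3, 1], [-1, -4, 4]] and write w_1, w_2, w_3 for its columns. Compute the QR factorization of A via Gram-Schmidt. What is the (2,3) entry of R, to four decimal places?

w_1 = (2, 0, 2, -1); ‖w_1‖ = 3.0000, so e_1 = (0.6667, 0.0000, 0.6667, -0.3333).
e_1·w_2 = 0.6667·(-4) + 0.0000·1 + 0.6667·(-3) + (-0.3333)·(-4) = -3.3333.
u_2 = w_2 + 3.3333·e_1 = (-1.7778, 1.0000, -0.7778, -5.1111).
‖u_2‖ = 5.5578, so e_2 = (-0.3199, 0.1799, -0.1399, -0.9196).
r_{23} = e_2·w_3 = -4.0584.

r_{23} = -4.0584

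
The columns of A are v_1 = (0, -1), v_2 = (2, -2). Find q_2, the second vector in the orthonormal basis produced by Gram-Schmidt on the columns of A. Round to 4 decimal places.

q_2 = (1.0000, 0.0000)

q_1 = v_1/‖v_1‖ = (0, -1)/1.0000 = (0.0000, -1.0000).
r_{12} = q_1·v_2 = 2.0000.
u_2 = v_2 − 2.0000·q_1 = (2.0000, 0.0000).
‖u_2‖ = 2.0000, so q_2 = (1.0000, 0.0000).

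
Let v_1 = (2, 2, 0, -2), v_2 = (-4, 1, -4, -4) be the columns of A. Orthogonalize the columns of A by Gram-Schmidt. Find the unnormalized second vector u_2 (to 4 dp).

v_1 = (2, 2, 0, -2); ‖v_1‖ = 3.4641, so e_1 = (0.5774, 0.5774, 0.0000, -0.5774).
e_1·v_2 = 0.5774·(-4) + 0.5774·1 + 0.0000·(-4) + (-0.5774)·(-4) = 0.5774.
u_2 = v_2 − 0.5774·e_1 = (-4.3333, 0.6667, -4.0000, -3.6667).

u_2 = (-4.3333, 0.6667, -4.0000, -3.6667)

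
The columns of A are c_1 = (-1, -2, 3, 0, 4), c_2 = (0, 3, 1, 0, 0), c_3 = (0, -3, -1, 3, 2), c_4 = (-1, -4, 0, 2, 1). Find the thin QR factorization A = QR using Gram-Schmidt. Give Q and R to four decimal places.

Q = [[-0.1826, -0.0321, 0.0837, -0.5994], [-0.3651, 0.8990, 0.0920, -0.1444], [0.5477, 0.4174, -0.2760, 0.4332], [0.0000, 0.0000, 0.9128, 0.3647], [0.7303, 0.1284, 0.2740, -0.5470]], R = [[5.4772, -0.5477, 2.0083, 2.3735], [0.0000, 3.1145, -2.8576, -3.4356], [0.0000, 0.0000, 3.2864, 1.6479], [0.0000, 0.0000, 0.0000, 1.3594]]

c_1 = (-1, -2, 3, 0, 4); ‖c_1‖ = 5.4772, so q_1 = (-0.1826, -0.3651, 0.5477, 0.0000, 0.7303).
q_1·c_2 = (-0.1826)·0 + (-0.3651)·3 + 0.5477·1 + 0.0000·0 + 0.7303·0 = -0.5477.
u_2 = c_2 + 0.5477·q_1 = (-0.1000, 2.8000, 1.3000, 0.0000, 0.4000).
‖u_2‖ = 3.1145, so q_2 = (-0.0321, 0.8990, 0.4174, 0.0000, 0.1284).
q_1·c_3 = (-0.1826)·0 + (-0.3651)·(-3) + 0.5477·(-1) + 0.0000·3 + 0.7303·2 = 2.0083; q_2·c_3 = (-0.0321)·0 + 0.8990·(-3) + 0.4174·(-1) + 0.0000·3 + 0.1284·2 = -2.8576.
u_3 = c_3 − 2.0083·q_1 + 2.8576·q_2 = (0.2749, 0.3024, -0.9072, 3.0000, 0.9003).
‖u_3‖ = 3.2864, so q_3 = (0.0837, 0.0920, -0.2760, 0.9128, 0.2740).
q_1·c_4 = (-0.1826)·(-1) + (-0.3651)·(-4) + 0.5477·0 + 0.0000·2 + 0.7303·1 = 2.3735; q_2·c_4 = (-0.0321)·(-1) + 0.8990·(-4) + 0.4174·0 + 0.0000·2 + 0.1284·1 = -3.4356; q_3·c_4 = 0.0837·(-1) + 0.0920·(-4) + (-0.2760)·0 + 0.9128·2 + 0.2740·1 = 1.6479.
u_4 = c_4 − 2.3735·q_1 + 3.4356·q_2 − 1.6479·q_3 = (-0.8148, -0.1963, 0.5889, 0.4957, -0.7436).
‖u_4‖ = 1.3594, so q_4 = (-0.5994, -0.1444, 0.4332, 0.3647, -0.5470).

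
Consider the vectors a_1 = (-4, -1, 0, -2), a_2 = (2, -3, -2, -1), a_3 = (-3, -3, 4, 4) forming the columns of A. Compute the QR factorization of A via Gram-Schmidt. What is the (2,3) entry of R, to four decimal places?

r_{23} = -1.9085

a_1 = (-4, -1, 0, -2); ‖a_1‖ = 4.5826, so e_1 = (-0.8729, -0.2182, 0.0000, -0.4364).
e_1·a_2 = (-0.8729)·2 + (-0.2182)·(-3) + 0.0000·(-2) + (-0.4364)·(-1) = -0.6547.
u_2 = a_2 + 0.6547·e_1 = (1.4286, -3.1429, -2.0000, -1.2857).
‖u_2‖ = 4.1918, so e_2 = (0.3408, -0.7498, -0.4771, -0.3067).
r_{23} = e_2·a_3 = -1.9085.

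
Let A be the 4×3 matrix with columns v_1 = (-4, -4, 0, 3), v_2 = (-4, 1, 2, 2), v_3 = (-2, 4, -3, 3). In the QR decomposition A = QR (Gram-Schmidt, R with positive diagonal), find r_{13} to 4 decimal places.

v_1 = (-4, -4, 0, 3); ‖v_1‖ = 6.4031, so q_1 = (-0.6247, -0.6247, 0.0000, 0.4685).
r_{13} = q_1·v_3 = 0.1562.

r_{13} = 0.1562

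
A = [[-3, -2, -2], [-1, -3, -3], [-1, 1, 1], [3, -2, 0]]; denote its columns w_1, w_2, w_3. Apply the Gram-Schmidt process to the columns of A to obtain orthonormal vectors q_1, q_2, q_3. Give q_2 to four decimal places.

q_2 = (-0.4029, -0.6874, 0.2607, -0.5452)

q_1 = w_1/‖w_1‖ = (-3, -1, -1, 3)/4.4721 = (-0.6708, -0.2236, -0.2236, 0.6708).
r_{12} = q_1·w_2 = 0.4472.
u_2 = w_2 − 0.4472·q_1 = (-1.7000, -2.9000, 1.1000, -2.3000).
‖u_2‖ = 4.2190, so q_2 = (-0.4029, -0.6874, 0.2607, -0.5452).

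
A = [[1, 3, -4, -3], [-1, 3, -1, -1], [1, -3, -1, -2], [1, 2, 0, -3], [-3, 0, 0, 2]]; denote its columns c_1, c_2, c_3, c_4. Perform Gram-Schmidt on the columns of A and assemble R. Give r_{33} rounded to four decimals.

e_1 = c_1/‖c_1‖ = (1, -1, 1, 1, -3)/3.6056 = (0.2774, -0.2774, 0.2774, 0.2774, -0.8321).
r_{12} = e_1·c_2 = -0.2774.
u_2 = c_2 + 0.2774·e_1 = (3.0769, 2.9231, -2.9231, 2.0769, -0.2308).
‖u_2‖ = 5.5609, so e_2 = (0.5533, 0.5257, -0.5257, 0.3735, -0.0415).
r_{13} = e_1·c_3 = -1.1094; r_{23} = e_2·c_3 = -2.2133.
u_3 = c_3 + 1.1094·e_1 + 2.2133·e_2 = (-2.4677, -0.1443, -1.8557, 1.1343, -1.0149).
r_{33} = ‖u_3‖ = 3.4454.

r_{33} = 3.4454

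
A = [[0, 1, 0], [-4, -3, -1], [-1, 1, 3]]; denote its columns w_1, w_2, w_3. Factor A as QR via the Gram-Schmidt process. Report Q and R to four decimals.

w_1 = (0, -4, -1); ‖w_1‖ = 4.1231, so q_1 = (0.0000, -0.9701, -0.2425).
q_1·w_2 = 0.0000·1 + (-0.9701)·(-3) + (-0.2425)·1 = 2.6679.
u_2 = w_2 − 2.6679·q_1 = (1.0000, -0.4118, 1.6471).
‖u_2‖ = 1.9704, so q_2 = (0.5075, -0.2090, 0.8359).
q_1·w_3 = 0.0000·0 + (-0.9701)·(-1) + (-0.2425)·3 = 0.2425; q_2·w_3 = 0.5075·0 + (-0.2090)·(-1) + 0.8359·3 = 2.7167.
u_3 = w_3 − 0.2425·q_1 − 2.7167·q_2 = (-1.3788, -0.1970, 0.7879).
‖u_3‖ = 1.6002, so q_3 = (-0.8616, -0.1231, 0.4924).

Q = [[0.0000, 0.5075, -0.8616], [-0.9701, -0.2090, -0.1231], [-0.2425, 0.8359, 0.4924]], R = [[4.1231, 2.6679, 0.2425], [0.0000, 1.9704, 2.7167], [0.0000, 0.0000, 1.6002]]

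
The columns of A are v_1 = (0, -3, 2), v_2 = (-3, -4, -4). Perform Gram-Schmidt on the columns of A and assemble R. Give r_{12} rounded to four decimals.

v_1 = (0, -3, 2); ‖v_1‖ = 3.6056, so e_1 = (0.0000, -0.8321, 0.5547).
r_{12} = e_1·v_2 = 1.1094.

r_{12} = 1.1094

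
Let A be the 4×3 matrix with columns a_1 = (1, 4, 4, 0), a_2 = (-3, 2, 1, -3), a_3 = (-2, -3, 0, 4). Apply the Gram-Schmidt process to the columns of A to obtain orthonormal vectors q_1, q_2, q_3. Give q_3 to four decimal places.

q_3 = (-0.6470, -0.2115, 0.3732, 0.6304)

a_1 = (1, 4, 4, 0); ‖a_1‖ = 5.7446, so q_1 = (0.1741, 0.6963, 0.6963, 0.0000).
q_1·a_2 = 0.1741·(-3) + 0.6963·2 + 0.6963·1 + 0.0000·(-3) = 1.5667.
u_2 = a_2 − 1.5667·q_1 = (-3.2727, 0.9091, -0.0909, -3.0000).
‖u_2‖ = 4.5327, so q_2 = (-0.7220, 0.2006, -0.0201, -0.6619).
q_1·a_3 = 0.1741·(-2) + 0.6963·(-3) + 0.6963·0 + 0.0000·4 = -2.4371; q_2·a_3 = (-0.7220)·(-2) + 0.2006·(-3) + (-0.0201)·0 + (-0.6619)·4 = -1.8051.
u_3 = a_3 + 2.4371·q_1 + 1.8051·q_2 = (-2.8791, -0.9410, 1.6608, 2.8053).
‖u_3‖ = 4.4500, so q_3 = (-0.6470, -0.2115, 0.3732, 0.6304).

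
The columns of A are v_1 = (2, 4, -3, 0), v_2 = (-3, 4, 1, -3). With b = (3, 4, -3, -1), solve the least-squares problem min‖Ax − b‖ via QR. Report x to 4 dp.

v_1 = (2, 4, -3, 0); ‖v_1‖ = 5.3852, so q_1 = (0.3714, 0.7428, -0.5571, 0.0000).
q_1·v_2 = 0.3714·(-3) + 0.7428·4 + (-0.5571)·1 + 0.0000·(-3) = 1.2999.
u_2 = v_2 − 1.2999·q_1 = (-3.4828, 3.0345, 1.7241, -3.0000).
‖u_2‖ = 5.7715, so q_2 = (-0.6034, 0.5258, 0.2987, -0.5198).
Qᵀb = (5.7566, -0.0836).
Back-substitute: x_2 = -0.0836/5.7715 = -0.0145.
x_1 = (5.7566 − 1.2999·(-0.0145))/5.3852 = 1.0725.

x = (1.0725, -0.0145)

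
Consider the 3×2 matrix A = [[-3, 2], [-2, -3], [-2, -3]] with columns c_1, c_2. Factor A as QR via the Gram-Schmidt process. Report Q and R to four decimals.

Q = [[-0.7276, 0.6860], [-0.4851, -0.5145], [-0.4851, -0.5145]], R = [[4.1231, 1.4552], [0.0000, 4.4590]]

c_1 = (-3, -2, -2); ‖c_1‖ = 4.1231, so e_1 = (-0.7276, -0.4851, -0.4851).
e_1·c_2 = (-0.7276)·2 + (-0.4851)·(-3) + (-0.4851)·(-3) = 1.4552.
u_2 = c_2 − 1.4552·e_1 = (3.0588, -2.2941, -2.2941).
‖u_2‖ = 4.4590, so e_2 = (0.6860, -0.5145, -0.5145).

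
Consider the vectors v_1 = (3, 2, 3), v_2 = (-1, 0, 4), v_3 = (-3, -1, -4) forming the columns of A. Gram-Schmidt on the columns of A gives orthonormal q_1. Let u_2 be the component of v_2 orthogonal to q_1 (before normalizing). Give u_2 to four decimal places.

v_1 = (3, 2, 3); ‖v_1‖ = 4.6904, so q_1 = (0.6396, 0.4264, 0.6396).
q_1·v_2 = 0.6396·(-1) + 0.4264·0 + 0.6396·4 = 1.9188.
u_2 = v_2 − 1.9188·q_1 = (-2.2273, -0.8182, 2.7727).

u_2 = (-2.2273, -0.8182, 2.7727)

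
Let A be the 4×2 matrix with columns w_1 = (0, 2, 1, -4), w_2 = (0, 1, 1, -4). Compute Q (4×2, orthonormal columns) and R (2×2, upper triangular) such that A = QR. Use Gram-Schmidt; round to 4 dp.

w_1 = (0, 2, 1, -4); ‖w_1‖ = 4.5826, so e_1 = (0.0000, 0.4364, 0.2182, -0.8729).
e_1·w_2 = 0.0000·0 + 0.4364·1 + 0.2182·1 + (-0.8729)·(-4) = 4.1461.
u_2 = w_2 − 4.1461·e_1 = (0.0000, -0.8095, 0.0952, -0.3810).
‖u_2‖ = 0.8997, so e_2 = (0.0000, -0.8997, 0.1059, -0.4234).

Q = [[0.0000, 0.0000], [0.4364, -0.8997], [0.2182, 0.1059], [-0.8729, -0.4234]], R = [[4.5826, 4.1461], [0.0000, 0.8997]]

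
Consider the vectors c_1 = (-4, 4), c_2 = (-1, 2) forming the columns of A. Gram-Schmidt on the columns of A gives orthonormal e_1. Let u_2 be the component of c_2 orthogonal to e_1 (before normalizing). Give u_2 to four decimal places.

e_1 = c_1/‖c_1‖ = (-4, 4)/5.6569 = (-0.7071, 0.7071).
r_{12} = e_1·c_2 = 2.1213.
u_2 = c_2 − 2.1213·e_1 = (0.5000, 0.5000).

u_2 = (0.5000, 0.5000)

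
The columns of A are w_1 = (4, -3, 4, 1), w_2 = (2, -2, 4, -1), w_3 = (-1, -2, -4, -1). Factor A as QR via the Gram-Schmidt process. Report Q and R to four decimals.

e_1 = w_1/‖w_1‖ = (4, -3, 4, 1)/6.4807 = (0.6172, -0.4629, 0.6172, 0.1543).
r_{12} = e_1·w_2 = 4.4748.
u_2 = w_2 − 4.4748·e_1 = (-0.7619, 0.0714, 1.2381, -1.6905).
‖u_2‖ = 2.2307, so e_2 = (-0.3415, 0.0320, 0.5550, -0.7578).
r_{13} = e_1·w_3 = -2.3146; r_{23} = e_2·w_3 = -1.1847.
u_3 = w_3 + 2.3146·e_1 + 1.1847·e_2 = (0.0239, -3.0335, -1.9139, -1.5407).
‖u_3‖ = 3.9037, so e_3 = (0.0061, -0.7771, -0.4903, -0.3947).

Q = [[0.6172, -0.3415, 0.0061], [-0.4629, 0.0320, -0.7771], [0.6172, 0.5550, -0.4903], [0.1543, -0.7578, -0.3947]], R = [[6.4807, 4.4748, -2.3146], [0.0000, 2.2307, -1.1847], [0.0000, 0.0000, 3.9037]]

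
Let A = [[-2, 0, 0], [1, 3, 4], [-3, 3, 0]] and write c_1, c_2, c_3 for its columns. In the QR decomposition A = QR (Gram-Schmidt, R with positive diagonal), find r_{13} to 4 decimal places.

r_{13} = 1.0690

c_1 = (-2, 1, -3); ‖c_1‖ = 3.7417, so e_1 = (-0.5345, 0.2673, -0.8018).
r_{13} = e_1·c_3 = 1.0690.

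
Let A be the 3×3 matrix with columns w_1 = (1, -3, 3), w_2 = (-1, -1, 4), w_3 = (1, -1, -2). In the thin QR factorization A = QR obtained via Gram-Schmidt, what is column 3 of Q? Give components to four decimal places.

e_3 = (-0.7448, -0.5793, -0.3310)

w_1 = (1, -3, 3); ‖w_1‖ = 4.3589, so e_1 = (0.2294, -0.6882, 0.6882).
e_1·w_2 = 0.2294·(-1) + (-0.6882)·(-1) + 0.6882·4 = 3.2118.
u_2 = w_2 − 3.2118·e_1 = (-1.7368, 1.2105, 1.7895).
‖u_2‖ = 2.7720, so e_2 = (-0.6266, 0.4367, 0.6455).
e_1·w_3 = 0.2294·1 + (-0.6882)·(-1) + 0.6882·(-2) = -0.4588; e_2·w_3 = (-0.6266)·1 + 0.4367·(-1) + 0.6455·(-2) = -2.3543.
u_3 = w_3 + 0.4588·e_1 + 2.3543·e_2 = (-0.3699, -0.2877, -0.1644).
‖u_3‖ = 0.4966, so e_3 = (-0.7448, -0.5793, -0.3310).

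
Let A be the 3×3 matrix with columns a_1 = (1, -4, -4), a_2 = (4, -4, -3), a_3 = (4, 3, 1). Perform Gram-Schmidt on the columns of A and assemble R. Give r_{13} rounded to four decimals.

e_1 = a_1/‖a_1‖ = (1, -4, -4)/5.7446 = (0.1741, -0.6963, -0.6963).
r_{13} = e_1·a_3 = -2.0889.

r_{13} = -2.0889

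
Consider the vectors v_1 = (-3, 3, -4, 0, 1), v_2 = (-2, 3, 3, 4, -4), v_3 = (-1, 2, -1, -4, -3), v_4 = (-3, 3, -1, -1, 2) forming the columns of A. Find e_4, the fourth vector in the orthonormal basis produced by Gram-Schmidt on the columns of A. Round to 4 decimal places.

e_1 = v_1/‖v_1‖ = (-3, 3, -4, 0, 1)/5.9161 = (-0.5071, 0.5071, -0.6761, 0.0000, 0.1690).
r_{12} = e_1·v_2 = -0.1690.
u_2 = v_2 + 0.1690·e_1 = (-2.0857, 3.0857, 2.8857, 4.0000, -3.9714).
‖u_2‖ = 7.3465, so e_2 = (-0.2839, 0.4200, 0.3928, 0.5445, -0.5406).
r_{13} = e_1·v_3 = 1.6903; r_{23} = e_2·v_3 = 0.1750.
u_3 = v_3 − 1.6903·e_1 − 0.1750·e_2 = (-0.0932, 1.0693, 0.0741, -4.0953, -3.1911).
‖u_3‖ = 5.3021, so e_3 = (-0.0176, 0.2017, 0.0140, -0.7724, -0.6019).
r_{14} = e_1·v_4 = 4.0567; r_{24} = e_2·v_4 = 0.0933; r_{34} = e_3·v_4 = 0.2125.
u_4 = v_4 − 4.0567·e_1 − 0.0933·e_2 − 0.2125·e_3 = (-0.9126, 0.8608, 1.7032, -0.8867, 1.4926).
‖u_4‖ = 2.7366, so e_4 = (-0.3335, 0.3146, 0.6224, -0.3240, 0.5454).

e_4 = (-0.3335, 0.3146, 0.6224, -0.3240, 0.5454)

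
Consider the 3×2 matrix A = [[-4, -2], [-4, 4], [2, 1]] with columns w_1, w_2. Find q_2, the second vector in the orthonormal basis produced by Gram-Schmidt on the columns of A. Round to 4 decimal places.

w_1 = (-4, -4, 2); ‖w_1‖ = 6.0000, so q_1 = (-0.6667, -0.6667, 0.3333).
q_1·w_2 = (-0.6667)·(-2) + (-0.6667)·4 + 0.3333·1 = -1.0000.
u_2 = w_2 + 1.0000·q_1 = (-2.6667, 3.3333, 1.3333).
‖u_2‖ = 4.4721, so q_2 = (-0.5963, 0.7454, 0.2981).

q_2 = (-0.5963, 0.7454, 0.2981)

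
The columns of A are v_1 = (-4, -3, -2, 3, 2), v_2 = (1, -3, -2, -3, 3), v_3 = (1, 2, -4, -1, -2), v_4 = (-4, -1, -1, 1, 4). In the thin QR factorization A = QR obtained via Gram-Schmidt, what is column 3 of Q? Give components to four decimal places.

q_3 = (0.0159, 0.2986, -0.8892, -0.0440, -0.3435)

v_1 = (-4, -3, -2, 3, 2); ‖v_1‖ = 6.4807, so q_1 = (-0.6172, -0.4629, -0.3086, 0.4629, 0.3086).
q_1·v_2 = (-0.6172)·1 + (-0.4629)·(-3) + (-0.3086)·(-2) + 0.4629·(-3) + 0.3086·3 = 0.9258.
u_2 = v_2 − 0.9258·q_1 = (1.5714, -2.5714, -1.7143, -3.4286, 2.7143).
‖u_2‖ = 5.5806, so q_2 = (0.2816, -0.4608, -0.3072, -0.6144, 0.4864).
q_1·v_3 = (-0.6172)·1 + (-0.4629)·2 + (-0.3086)·(-4) + 0.4629·(-1) + 0.3086·(-2) = -1.3887; q_2·v_3 = 0.2816·1 + (-0.4608)·2 + (-0.3072)·(-4) + (-0.6144)·(-1) + 0.4864·(-2) = 0.2304.
u_3 = v_3 + 1.3887·q_1 − 0.2304·q_2 = (0.0780, 1.4633, -4.3578, -0.2156, -1.6835).
‖u_3‖ = 4.9009, so q_3 = (0.0159, 0.2986, -0.8892, -0.0440, -0.3435).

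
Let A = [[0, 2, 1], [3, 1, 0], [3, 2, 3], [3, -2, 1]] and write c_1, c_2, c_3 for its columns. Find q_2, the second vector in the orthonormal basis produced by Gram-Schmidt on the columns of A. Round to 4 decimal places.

c_1 = (0, 3, 3, 3); ‖c_1‖ = 5.1962, so q_1 = (0.0000, 0.5774, 0.5774, 0.5774).
q_1·c_2 = 0.0000·2 + 0.5774·1 + 0.5774·2 + 0.5774·(-2) = 0.5774.
u_2 = c_2 − 0.5774·q_1 = (2.0000, 0.6667, 1.6667, -2.3333).
‖u_2‖ = 3.5590, so q_2 = (0.5620, 0.1873, 0.4683, -0.6556).

q_2 = (0.5620, 0.1873, 0.4683, -0.6556)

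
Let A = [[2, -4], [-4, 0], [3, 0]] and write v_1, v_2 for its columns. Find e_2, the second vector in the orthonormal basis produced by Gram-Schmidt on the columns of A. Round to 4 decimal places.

v_1 = (2, -4, 3); ‖v_1‖ = 5.3852, so e_1 = (0.3714, -0.7428, 0.5571).
e_1·v_2 = 0.3714·(-4) + (-0.7428)·0 + 0.5571·0 = -1.4856.
u_2 = v_2 + 1.4856·e_1 = (-3.4483, -1.1034, 0.8276).
‖u_2‖ = 3.7139, so e_2 = (-0.9285, -0.2971, 0.2228).

e_2 = (-0.9285, -0.2971, 0.2228)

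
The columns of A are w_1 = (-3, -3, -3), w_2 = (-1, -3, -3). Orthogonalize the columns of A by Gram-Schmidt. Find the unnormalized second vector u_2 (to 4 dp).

w_1 = (-3, -3, -3); ‖w_1‖ = 5.1962, so q_1 = (-0.5774, -0.5774, -0.5774).
q_1·w_2 = (-0.5774)·(-1) + (-0.5774)·(-3) + (-0.5774)·(-3) = 4.0415.
u_2 = w_2 − 4.0415·q_1 = (1.3333, -0.6667, -0.6667).

u_2 = (1.3333, -0.6667, -0.6667)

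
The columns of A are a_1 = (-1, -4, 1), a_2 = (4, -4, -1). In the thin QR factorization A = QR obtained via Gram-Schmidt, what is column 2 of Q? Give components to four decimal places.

q_1 = a_1/‖a_1‖ = (-1, -4, 1)/4.2426 = (-0.2357, -0.9428, 0.2357).
r_{12} = q_1·a_2 = 2.5927.
u_2 = a_2 − 2.5927·q_1 = (4.6111, -1.5556, -1.6111).
‖u_2‖ = 5.1262, so q_2 = (0.8995, -0.3035, -0.3143).

q_2 = (0.8995, -0.3035, -0.3143)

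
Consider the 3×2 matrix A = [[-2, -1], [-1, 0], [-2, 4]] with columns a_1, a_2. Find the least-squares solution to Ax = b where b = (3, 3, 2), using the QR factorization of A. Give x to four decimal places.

a_1 = (-2, -1, -2); ‖a_1‖ = 3.0000, so e_1 = (-0.6667, -0.3333, -0.6667).
e_1·a_2 = (-0.6667)·(-1) + (-0.3333)·0 + (-0.6667)·4 = -2.0000.
u_2 = a_2 + 2.0000·e_1 = (-2.3333, -0.6667, 2.6667).
‖u_2‖ = 3.6056, so e_2 = (-0.6472, -0.1849, 0.7396).
Qᵀb = (-4.3333, -1.0170).
Back-substitute: x_2 = -1.0170/3.6056 = -0.2821.
x_1 = (-4.3333 + 2.0000·(-0.2821))/3.0000 = -1.6325.

x = (-1.6325, -0.2821)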